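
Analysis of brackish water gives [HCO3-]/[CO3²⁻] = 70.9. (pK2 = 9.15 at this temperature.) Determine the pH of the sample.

From K2 = [H⁺][CO3²⁻]/[HCO3-]:  pH = pK2 − log₁₀([HCO3-]/[CO3²⁻])
log₁₀(70.9) = +1.851
pH = 9.15 − (+1.851) = 7.30

pH = 7.30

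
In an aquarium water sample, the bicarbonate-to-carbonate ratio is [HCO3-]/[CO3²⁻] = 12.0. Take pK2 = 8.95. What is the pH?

pH = 7.87

From K2 = [H⁺][CO3²⁻]/[HCO3-]:  pH = pK2 − log₁₀([HCO3-]/[CO3²⁻])
log₁₀(12.0) = +1.079
pH = 8.95 − (+1.079) = 7.87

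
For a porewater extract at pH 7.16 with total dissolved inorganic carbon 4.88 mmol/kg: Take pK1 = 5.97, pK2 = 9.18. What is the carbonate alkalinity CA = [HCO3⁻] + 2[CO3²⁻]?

CA = 4.63 mmol/kg

CA = [HCO3⁻] + 2[CO3²⁻] = (α₁ + 2α₂)·DIC
At pH 7.16: [H⁺]/K1 = 10^-1.19 = 0.064565, K2/[H⁺] = 10^-2.02 = 0.0095499
α₁ = 1/(1 + 0.064565 + 0.0095499) = 1/1.0741 = 0.9310; α₂ = α₁·K2/[H⁺] = 0.008891
α₁ + 2α₂ = 0.9488
CA = 0.9488 × 4.88 = 4.63 mmol/kg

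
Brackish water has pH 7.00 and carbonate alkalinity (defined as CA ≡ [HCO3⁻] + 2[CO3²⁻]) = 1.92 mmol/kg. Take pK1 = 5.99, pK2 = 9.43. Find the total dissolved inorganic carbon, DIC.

DIC = 2.10 mmol/kg

CA = [HCO3⁻] + 2[CO3²⁻] = (α₁ + 2α₂)·DIC
At pH 7.00: [H⁺]/K1 = 10^-1.01 = 0.097724, K2/[H⁺] = 10^-2.43 = 0.0037154
α₁ = 1/(1 + 0.097724 + 0.0037154) = 1/1.1014 = 0.9079; α₂ = α₁·K2/[H⁺] = 0.003373
α₁ + 2α₂ = 0.9146
DIC = CA / (α₁ + 2α₂) = 1.92 / 0.9146 = 2.10 mmol/kg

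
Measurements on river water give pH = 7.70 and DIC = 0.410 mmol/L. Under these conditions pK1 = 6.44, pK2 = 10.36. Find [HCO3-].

α₁ = 1 / (1 + [H⁺]/K1 + K2/[H⁺]) = 1 / (1 + 10^-1.26 + 10^-2.66)
   = 1 / (1 + 0.054954 + 0.0021878) = 1/1.0571 = 0.9459
[HCO3⁻] = α₁ × DIC = 0.9459 × 0.410 = 0.388 mmol/L

[HCO3⁻] = 0.388 mmol/L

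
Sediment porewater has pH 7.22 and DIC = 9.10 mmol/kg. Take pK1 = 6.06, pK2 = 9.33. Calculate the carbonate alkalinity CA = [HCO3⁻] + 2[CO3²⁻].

CA = 8.58 mmol/kg

CA = [HCO3⁻] + 2[CO3²⁻] = (α₁ + 2α₂)·DIC
At pH 7.22: [H⁺]/K1 = 10^-1.16 = 0.069183, K2/[H⁺] = 10^-2.11 = 0.0077625
α₁ = 1/(1 + 0.069183 + 0.0077625) = 1/1.0769 = 0.9286; α₂ = α₁·K2/[H⁺] = 0.007208
α₁ + 2α₂ = 0.9430
CA = 0.9430 × 9.10 = 8.58 mmol/kg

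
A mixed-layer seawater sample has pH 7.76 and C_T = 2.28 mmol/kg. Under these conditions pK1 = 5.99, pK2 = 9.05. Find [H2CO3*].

[CO2*] = 0.0362 mmol/kg

α₀ = 1 / (1 + K1/[H⁺] + K1K2/[H⁺]²) = 1 / (1 + 10^+1.77 + 10^+0.48)
   = 1 / (1 + 58.884 + 3.0200) = 1/62.904 = 0.01590
[CO2*] = α₀ × DIC = 0.01590 × 2.28 = 0.0362 mmol/kg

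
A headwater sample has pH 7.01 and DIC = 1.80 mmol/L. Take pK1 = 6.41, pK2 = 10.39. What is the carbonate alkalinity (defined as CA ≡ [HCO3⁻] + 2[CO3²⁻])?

CA = [HCO3⁻] + 2[CO3²⁻] = (α₁ + 2α₂)·DIC
At pH 7.01: [H⁺]/K1 = 10^-0.60 = 0.25119, K2/[H⁺] = 10^-3.38 = 0.00041687
α₁ = 1/(1 + 0.25119 + 0.00041687) = 1/1.2516 = 0.7990; α₂ = α₁·K2/[H⁺] = 0.0003331
α₁ + 2α₂ = 0.7996
CA = 0.7996 × 1.80 = 1.44 mmol/L

CA = 1.44 mmol/L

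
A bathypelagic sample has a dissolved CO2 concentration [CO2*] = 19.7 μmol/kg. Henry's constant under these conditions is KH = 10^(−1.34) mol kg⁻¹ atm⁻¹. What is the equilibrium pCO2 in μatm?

KH = 10^(−1.34) = 4.571×10^-2 mol kg⁻¹ atm⁻¹
pCO2 = [CO2*]/KH = 19.7×10^-6 / 4.571×10^-2 = 4.31×10^-4 atm = 431 μatm

pCO2 = 431 μatm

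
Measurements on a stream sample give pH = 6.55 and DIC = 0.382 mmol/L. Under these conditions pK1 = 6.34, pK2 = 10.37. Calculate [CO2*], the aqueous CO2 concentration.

α₀ = 1 / (1 + K1/[H⁺] + K1K2/[H⁺]²) = 1 / (1 + 10^+0.21 + 10^-3.61)
   = 1 / (1 + 1.6218 + 0.00024547) = 1/2.6221 = 0.3814
[CO2*] = α₀ × DIC = 0.3814 × 0.382 = 0.146 mmol/L

[CO2*] = 0.146 mmol/L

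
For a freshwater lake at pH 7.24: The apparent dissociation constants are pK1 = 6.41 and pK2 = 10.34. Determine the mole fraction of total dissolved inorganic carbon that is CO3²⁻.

α₂ = 0.000691

α₂ = 1 / (1 + [H⁺]/K2 + [H⁺]²/(K1K2)) = 1 / (1 + 10^+3.10 + 10^+2.27)
   = 1 / (1 + 1258.9 + 186.21) = 1/1446.1 = 0.0006915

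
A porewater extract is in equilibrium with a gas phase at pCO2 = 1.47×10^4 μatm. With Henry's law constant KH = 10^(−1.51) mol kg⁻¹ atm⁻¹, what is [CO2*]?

KH = 10^(−1.51) = 3.090×10^-2 mol kg⁻¹ atm⁻¹
[CO2*] = KH · pCO2 = 3.090×10^-2 × 1.47×10^4×10^-6 atm = 4.54×10^-4 mol/kg

[CO2*] = 454 μmol/kg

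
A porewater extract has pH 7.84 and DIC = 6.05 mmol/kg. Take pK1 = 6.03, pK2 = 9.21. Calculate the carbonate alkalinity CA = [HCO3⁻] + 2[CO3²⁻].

CA = [HCO3⁻] + 2[CO3²⁻] = (α₁ + 2α₂)·DIC
At pH 7.84: [H⁺]/K1 = 10^-1.81 = 0.015488, K2/[H⁺] = 10^-1.37 = 0.042658
α₁ = 1/(1 + 0.015488 + 0.042658) = 1/1.0581 = 0.9450; α₂ = α₁·K2/[H⁺] = 0.04031
α₁ + 2α₂ = 1.0257
CA = 1.0257 × 6.05 = 6.21 mmol/kg

CA = 6.21 mmol/kg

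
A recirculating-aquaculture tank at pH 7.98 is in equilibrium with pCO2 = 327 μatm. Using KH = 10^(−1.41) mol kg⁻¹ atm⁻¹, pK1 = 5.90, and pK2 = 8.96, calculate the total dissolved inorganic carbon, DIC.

DIC = 1.70 mmol/kg

[CO2*] = KH · pCO2 = 10^(−1.41) × 327×10^-6 = 1.272×10^-5 mol/kg
α₀ = 1/(1 + K1/[H⁺] + K1K2/[H⁺]²) = 1/(1 + 10^+2.08 + 10^+1.10) = 0.007473
DIC = [CO2*]/α₀ = 1.272×10^-5 / 0.007473 = 1.70 mmol/kg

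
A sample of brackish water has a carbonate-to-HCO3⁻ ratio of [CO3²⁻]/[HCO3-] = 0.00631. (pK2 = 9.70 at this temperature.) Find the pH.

pH = 7.50

From K2 = [H⁺][CO3²⁻]/[HCO3-]:  pH = pK2 + log₁₀([CO3²⁻]/[HCO3-])
log₁₀(0.00631) = -2.200
pH = 9.70 + (-2.200) = 7.50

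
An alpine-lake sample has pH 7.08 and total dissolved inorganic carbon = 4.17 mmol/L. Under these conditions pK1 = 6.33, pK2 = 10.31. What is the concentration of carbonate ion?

[CO3²⁻] = 2.08 μmol/L

α₂ = 1 / (1 + [H⁺]/K2 + [H⁺]²/(K1K2)) = 1 / (1 + 10^+3.23 + 10^+2.48)
   = 1 / (1 + 1698.2 + 302.00) = 1/2001.2 = 0.0004997
[CO3²⁻] = α₂ × DIC = 0.0004997 × 4.17 = 0.00208 mmol/L = 2.08 μmol/L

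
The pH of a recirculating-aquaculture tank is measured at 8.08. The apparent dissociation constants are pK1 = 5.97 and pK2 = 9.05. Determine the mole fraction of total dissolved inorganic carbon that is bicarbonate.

α₁ = 0.897

α₁ = 1 / (1 + [H⁺]/K1 + K2/[H⁺]) = 1 / (1 + 10^-2.11 + 10^-0.97)
   = 1 / (1 + 0.0077625 + 0.10715) = 1/1.1149 = 0.8969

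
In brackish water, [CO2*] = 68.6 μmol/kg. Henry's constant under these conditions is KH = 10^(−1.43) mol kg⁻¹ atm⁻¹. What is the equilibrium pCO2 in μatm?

pCO2 = 1850 μatm

KH = 10^(−1.43) = 3.715×10^-2 mol kg⁻¹ atm⁻¹
pCO2 = [CO2*]/KH = 68.6×10^-6 / 3.715×10^-2 = 1.85×10^-3 atm = 1850 μatm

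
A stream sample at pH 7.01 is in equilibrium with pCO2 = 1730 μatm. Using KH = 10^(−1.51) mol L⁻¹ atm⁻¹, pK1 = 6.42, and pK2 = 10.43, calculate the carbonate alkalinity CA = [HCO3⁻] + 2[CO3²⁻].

[CO2*] = KH · pCO2 = 10^(−1.51) × 1730×10^-6 = 5.346×10^-5 mol/L
α₀ = 1/(1 + K1/[H⁺] + K1K2/[H⁺]²) = 1/(1 + 10^+0.59 + 10^-2.83) = 0.2044
DIC = [CO2*]/α₀ = 5.346×10^-5 / 0.2044 = 0.2615 mmol/L
CA = (α₁ + 2α₂)·DIC = (0.7953 + 2×0.0003024) × 0.2615 = 0.208 mmol/L

CA = 0.208 mmol/L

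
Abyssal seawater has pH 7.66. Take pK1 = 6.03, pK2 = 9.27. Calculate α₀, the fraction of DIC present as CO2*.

α₀ = 0.0224

α₀ = 1 / (1 + K1/[H⁺] + K1K2/[H⁺]²) = 1 / (1 + 10^+1.63 + 10^+0.02)
   = 1 / (1 + 42.658 + 1.0471) = 1/44.705 = 0.02237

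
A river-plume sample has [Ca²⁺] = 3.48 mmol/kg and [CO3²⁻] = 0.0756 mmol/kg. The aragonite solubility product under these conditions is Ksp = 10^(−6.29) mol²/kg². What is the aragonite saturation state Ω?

Ω = 0.513

Ksp = 10^(−6.29) = 5.129×10^-7
Ω = [Ca²⁺][CO3²⁻]/Ksp = (3.48×10^-3)(0.0756×10^-3) / 5.129×10^-7 = 0.513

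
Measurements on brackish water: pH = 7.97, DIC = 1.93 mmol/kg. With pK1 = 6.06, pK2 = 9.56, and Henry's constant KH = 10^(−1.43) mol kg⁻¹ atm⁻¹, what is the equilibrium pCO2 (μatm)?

pCO2 = 616 μatm

α₀ = 1 / (1 + K1/[H⁺] + K1K2/[H⁺]²) = 1 / (1 + 10^+1.91 + 10^+0.32)
   = 1 / (1 + 81.283 + 2.0893) = 1/84.372 = 0.01185
[CO2*] = α₀ × DIC = 0.01185 × 1.93 = 0.02287 mmol/kg
pCO2 = [CO2*]/KH = 2.287×10^-5 / 3.715×10^-2 = 616 μatm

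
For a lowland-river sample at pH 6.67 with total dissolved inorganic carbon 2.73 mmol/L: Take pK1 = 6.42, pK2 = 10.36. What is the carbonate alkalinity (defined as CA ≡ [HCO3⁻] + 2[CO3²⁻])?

CA = 1.75 mmol/L

CA = [HCO3⁻] + 2[CO3²⁻] = (α₁ + 2α₂)·DIC
At pH 6.67: [H⁺]/K1 = 10^-0.25 = 0.56234, K2/[H⁺] = 10^-3.69 = 0.00020417
α₁ = 1/(1 + 0.56234 + 0.00020417) = 1/1.5625 = 0.6400; α₂ = α₁·K2/[H⁺] = 0.0001307
α₁ + 2α₂ = 0.6402
CA = 0.6402 × 2.73 = 1.75 mmol/L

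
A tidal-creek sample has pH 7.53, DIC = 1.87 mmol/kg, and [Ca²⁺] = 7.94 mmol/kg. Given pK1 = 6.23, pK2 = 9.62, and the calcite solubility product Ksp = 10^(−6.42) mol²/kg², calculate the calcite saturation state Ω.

Ω = 0.300

α₂ = 1 / (1 + [H⁺]/K2 + [H⁺]²/(K1K2)) = 1 / (1 + 10^+2.09 + 10^+0.79)
   = 1 / (1 + 123.03 + 6.1660) = 1/130.19 = 0.007681
[CO3²⁻] = α₂ × DIC = 0.007681 × 1.87 = 0.01436 mmol/kg = 14.36 μmol/kg
Ksp = 10^(−6.42) = 3.802×10^-7
Ω = [Ca²⁺][CO3²⁻]/Ksp = (7.94×10^-3)(1.436×10^-5) / 3.802×10^-7 = 0.300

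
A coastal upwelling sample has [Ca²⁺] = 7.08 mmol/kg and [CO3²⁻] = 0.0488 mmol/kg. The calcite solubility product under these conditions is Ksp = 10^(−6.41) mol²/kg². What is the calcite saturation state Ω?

Ksp = 10^(−6.41) = 3.890×10^-7
Ω = [Ca²⁺][CO3²⁻]/Ksp = (7.08×10^-3)(0.0488×10^-3) / 3.890×10^-7 = 0.888

Ω = 0.888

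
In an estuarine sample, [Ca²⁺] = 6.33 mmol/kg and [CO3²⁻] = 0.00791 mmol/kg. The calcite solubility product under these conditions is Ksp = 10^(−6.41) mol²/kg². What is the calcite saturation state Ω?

Ksp = 10^(−6.41) = 3.890×10^-7
Ω = [Ca²⁺][CO3²⁻]/Ksp = (6.33×10^-3)(0.00791×10^-3) / 3.890×10^-7 = 0.129

Ω = 0.129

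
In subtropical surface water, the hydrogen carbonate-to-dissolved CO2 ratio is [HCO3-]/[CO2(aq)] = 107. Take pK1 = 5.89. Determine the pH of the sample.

pH = 7.92

From K1 = [H⁺][HCO3-]/[CO2(aq)]:  pH = pK1 + log₁₀([HCO3-]/[CO2(aq)])
log₁₀(107) = +2.029
pH = 5.89 + (+2.029) = 7.92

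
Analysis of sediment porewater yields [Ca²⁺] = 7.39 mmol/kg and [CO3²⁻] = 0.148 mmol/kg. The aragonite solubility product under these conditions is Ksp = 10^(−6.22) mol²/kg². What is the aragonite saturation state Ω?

Ksp = 10^(−6.22) = 6.026×10^-7
Ω = [Ca²⁺][CO3²⁻]/Ksp = (7.39×10^-3)(0.148×10^-3) / 6.026×10^-7 = 1.82

Ω = 1.82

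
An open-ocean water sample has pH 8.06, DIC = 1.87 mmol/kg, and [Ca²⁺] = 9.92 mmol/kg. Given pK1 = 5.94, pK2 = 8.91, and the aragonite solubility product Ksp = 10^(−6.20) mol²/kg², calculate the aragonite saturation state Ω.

Ω = 3.61

α₂ = 1 / (1 + [H⁺]/K2 + [H⁺]²/(K1K2)) = 1 / (1 + 10^+0.85 + 10^-1.27)
   = 1 / (1 + 7.0795 + 0.053703) = 1/8.1332 = 0.1230
[CO3²⁻] = α₂ × DIC = 0.1230 × 1.87 = 0.2299 mmol/kg
Ksp = 10^(−6.20) = 6.310×10^-7
Ω = [Ca²⁺][CO3²⁻]/Ksp = (9.92×10^-3)(2.299×10^-4) / 6.310×10^-7 = 3.61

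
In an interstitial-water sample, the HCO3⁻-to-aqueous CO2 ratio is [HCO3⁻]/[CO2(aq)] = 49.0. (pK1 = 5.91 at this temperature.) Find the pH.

From K1 = [H⁺][HCO3⁻]/[CO2(aq)]:  pH = pK1 + log₁₀([HCO3⁻]/[CO2(aq)])
log₁₀(49.0) = +1.690
pH = 5.91 + (+1.690) = 7.60

pH = 7.60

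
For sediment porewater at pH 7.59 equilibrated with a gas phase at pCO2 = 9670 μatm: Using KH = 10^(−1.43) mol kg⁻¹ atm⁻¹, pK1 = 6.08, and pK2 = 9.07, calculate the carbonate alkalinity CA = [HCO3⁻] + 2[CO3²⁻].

CA = 12.4 mmol/kg

[CO2*] = KH · pCO2 = 10^(−1.43) × 9670×10^-6 = 3.593×10^-4 mol/kg
α₀ = 1/(1 + K1/[H⁺] + K1K2/[H⁺]²) = 1/(1 + 10^+1.51 + 10^+0.03) = 0.02904
DIC = [CO2*]/α₀ = 3.593×10^-4 / 0.02904 = 12.37 mmol/kg
CA = (α₁ + 2α₂)·DIC = (0.9398 + 2×0.03112) × 12.37 = 12.4 mmol/kg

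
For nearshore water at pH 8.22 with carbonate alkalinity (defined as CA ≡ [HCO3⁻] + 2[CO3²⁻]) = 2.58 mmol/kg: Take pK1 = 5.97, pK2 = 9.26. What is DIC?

CA = [HCO3⁻] + 2[CO3²⁻] = (α₁ + 2α₂)·DIC
At pH 8.22: [H⁺]/K1 = 10^-2.25 = 0.0056234, K2/[H⁺] = 10^-1.04 = 0.091201
α₁ = 1/(1 + 0.0056234 + 0.091201) = 1/1.0968 = 0.9117; α₂ = α₁·K2/[H⁺] = 0.08315
α₁ + 2α₂ = 1.0780
DIC = CA / (α₁ + 2α₂) = 2.58 / 1.0780 = 2.39 mmol/kg

DIC = 2.39 mmol/kg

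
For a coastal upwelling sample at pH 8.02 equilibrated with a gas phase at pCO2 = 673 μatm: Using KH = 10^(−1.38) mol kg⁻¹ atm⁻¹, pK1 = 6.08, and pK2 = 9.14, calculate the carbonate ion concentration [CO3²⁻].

[CO3²⁻] = 0.185 mmol/kg

[CO2*] = KH · pCO2 = 10^(−1.38) × 673×10^-6 = 2.806×10^-5 mol/kg
α₀ = 1/(1 + K1/[H⁺] + K1K2/[H⁺]²) = 1/(1 + 10^+1.94 + 10^+0.82) = 0.01056
DIC = [CO2*]/α₀ = 2.806×10^-5 / 0.01056 = 2.657 mmol/kg
[CO3²⁻] = α₂·DIC; α₂ = 0.06976, so [CO3²⁻] = 0.06976 × 2.657 = 0.185 mmol/kg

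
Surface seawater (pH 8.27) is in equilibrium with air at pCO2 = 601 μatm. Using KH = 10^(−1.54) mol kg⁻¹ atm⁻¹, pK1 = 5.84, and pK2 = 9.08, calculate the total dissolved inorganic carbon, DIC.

[CO2*] = KH · pCO2 = 10^(−1.54) × 601×10^-6 = 1.733×10^-5 mol/kg
α₀ = 1/(1 + K1/[H⁺] + K1K2/[H⁺]²) = 1/(1 + 10^+2.43 + 10^+1.62) = 0.003207
DIC = [CO2*]/α₀ = 1.733×10^-5 / 0.003207 = 5.41 mmol/kg

DIC = 5.41 mmol/kg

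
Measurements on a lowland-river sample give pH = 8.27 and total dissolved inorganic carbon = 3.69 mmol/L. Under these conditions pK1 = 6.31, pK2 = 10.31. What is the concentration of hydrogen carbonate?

α₁ = 1 / (1 + [H⁺]/K1 + K2/[H⁺]) = 1 / (1 + 10^-1.96 + 10^-2.04)
   = 1 / (1 + 0.010965 + 0.0091201) = 1/1.0201 = 0.9803
[HCO3⁻] = α₁ × DIC = 0.9803 × 3.69 = 3.62 mmol/L

[HCO3⁻] = 3.62 mmol/L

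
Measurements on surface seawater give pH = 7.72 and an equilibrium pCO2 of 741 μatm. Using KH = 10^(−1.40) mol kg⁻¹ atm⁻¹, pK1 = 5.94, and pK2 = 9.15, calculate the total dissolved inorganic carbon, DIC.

DIC = 1.87 mmol/kg

[CO2*] = KH · pCO2 = 10^(−1.40) × 741×10^-6 = 2.950×10^-5 mol/kg
α₀ = 1/(1 + K1/[H⁺] + K1K2/[H⁺]²) = 1/(1 + 10^+1.78 + 10^+0.35) = 0.01575
DIC = [CO2*]/α₀ = 2.950×10^-5 / 0.01575 = 1.87 mmol/kg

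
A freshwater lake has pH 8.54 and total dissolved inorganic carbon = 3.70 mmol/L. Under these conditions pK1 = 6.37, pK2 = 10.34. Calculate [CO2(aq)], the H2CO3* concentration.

[CO2*] = 0.0245 mmol/L

α₀ = 1 / (1 + K1/[H⁺] + K1K2/[H⁺]²) = 1 / (1 + 10^+2.17 + 10^+0.37)
   = 1 / (1 + 147.91 + 2.3442) = 1/151.26 = 0.006611
[CO2*] = α₀ × DIC = 0.006611 × 3.70 = 0.0245 mmol/L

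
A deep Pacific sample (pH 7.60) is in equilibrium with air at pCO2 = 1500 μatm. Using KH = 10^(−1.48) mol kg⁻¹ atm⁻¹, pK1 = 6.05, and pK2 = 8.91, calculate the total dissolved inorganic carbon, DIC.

[CO2*] = KH · pCO2 = 10^(−1.48) × 1500×10^-6 = 4.967×10^-5 mol/kg
α₀ = 1/(1 + K1/[H⁺] + K1K2/[H⁺]²) = 1/(1 + 10^+1.55 + 10^+0.24) = 0.02616
DIC = [CO2*]/α₀ = 4.967×10^-5 / 0.02616 = 1.90 mmol/kg

DIC = 1.90 mmol/kg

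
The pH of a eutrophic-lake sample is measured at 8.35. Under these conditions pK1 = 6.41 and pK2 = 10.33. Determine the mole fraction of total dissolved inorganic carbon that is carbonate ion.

α₂ = 1 / (1 + [H⁺]/K2 + [H⁺]²/(K1K2)) = 1 / (1 + 10^+1.98 + 10^+0.04)
   = 1 / (1 + 95.499 + 1.0965) = 1/97.596 = 0.01025

α₂ = 0.0102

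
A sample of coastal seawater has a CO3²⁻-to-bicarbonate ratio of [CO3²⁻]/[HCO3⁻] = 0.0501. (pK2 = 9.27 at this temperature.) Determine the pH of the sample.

pH = 7.97

From K2 = [H⁺][CO3²⁻]/[HCO3⁻]:  pH = pK2 + log₁₀([CO3²⁻]/[HCO3⁻])
log₁₀(0.0501) = -1.300
pH = 9.27 + (-1.300) = 7.97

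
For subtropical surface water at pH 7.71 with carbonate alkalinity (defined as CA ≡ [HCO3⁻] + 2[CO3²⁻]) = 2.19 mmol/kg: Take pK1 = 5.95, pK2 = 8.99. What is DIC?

CA = [HCO3⁻] + 2[CO3²⁻] = (α₁ + 2α₂)·DIC
At pH 7.71: [H⁺]/K1 = 10^-1.76 = 0.017378, K2/[H⁺] = 10^-1.28 = 0.052481
α₁ = 1/(1 + 0.017378 + 0.052481) = 1/1.0699 = 0.9347; α₂ = α₁·K2/[H⁺] = 0.04905
α₁ + 2α₂ = 1.0328
DIC = CA / (α₁ + 2α₂) = 2.19 / 1.0328 = 2.12 mmol/kg

DIC = 2.12 mmol/kg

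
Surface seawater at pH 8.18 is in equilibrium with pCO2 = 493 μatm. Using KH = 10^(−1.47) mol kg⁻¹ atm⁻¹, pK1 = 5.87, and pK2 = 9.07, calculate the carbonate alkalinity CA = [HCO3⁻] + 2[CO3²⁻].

[CO2*] = KH · pCO2 = 10^(−1.47) × 493×10^-6 = 1.671×10^-5 mol/kg
α₀ = 1/(1 + K1/[H⁺] + K1K2/[H⁺]²) = 1/(1 + 10^+2.31 + 10^+1.42) = 0.004320
DIC = [CO2*]/α₀ = 1.671×10^-5 / 0.004320 = 3.867 mmol/kg
CA = (α₁ + 2α₂)·DIC = (0.8820 + 2×0.1136) × 3.867 = 4.29 mmol/kg

CA = 4.29 mmol/kg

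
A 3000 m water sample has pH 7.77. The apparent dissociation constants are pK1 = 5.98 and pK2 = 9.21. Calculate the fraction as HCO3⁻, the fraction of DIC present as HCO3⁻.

α₁ = 1 / (1 + [H⁺]/K1 + K2/[H⁺]) = 1 / (1 + 10^-1.79 + 10^-1.44)
   = 1 / (1 + 0.016218 + 0.036308) = 1/1.0525 = 0.9501

α₁ = 0.950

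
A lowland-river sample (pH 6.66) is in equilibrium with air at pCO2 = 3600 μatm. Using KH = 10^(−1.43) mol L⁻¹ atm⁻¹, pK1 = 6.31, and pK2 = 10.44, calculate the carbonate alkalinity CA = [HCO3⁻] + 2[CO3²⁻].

CA = 0.300 mmol/L

[CO2*] = KH · pCO2 = 10^(−1.43) × 3600×10^-6 = 1.338×10^-4 mol/L
α₀ = 1/(1 + K1/[H⁺] + K1K2/[H⁺]²) = 1/(1 + 10^+0.35 + 10^-3.43) = 0.3087
DIC = [CO2*]/α₀ = 1.338×10^-4 / 0.3087 = 0.4332 mmol/L
CA = (α₁ + 2α₂)·DIC = (0.6912 + 2×0.0001147) × 0.4332 = 0.300 mmol/L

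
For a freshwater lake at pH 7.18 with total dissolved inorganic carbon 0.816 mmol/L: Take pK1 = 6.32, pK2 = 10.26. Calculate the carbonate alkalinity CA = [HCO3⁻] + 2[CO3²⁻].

CA = [HCO3⁻] + 2[CO3²⁻] = (α₁ + 2α₂)·DIC
At pH 7.18: [H⁺]/K1 = 10^-0.86 = 0.13804, K2/[H⁺] = 10^-3.08 = 0.00083176
α₁ = 1/(1 + 0.13804 + 0.00083176) = 1/1.1389 = 0.8781; α₂ = α₁·K2/[H⁺] = 0.0007303
α₁ + 2α₂ = 0.8795
CA = 0.8795 × 0.816 = 0.718 mmol/L

CA = 0.718 mmol/L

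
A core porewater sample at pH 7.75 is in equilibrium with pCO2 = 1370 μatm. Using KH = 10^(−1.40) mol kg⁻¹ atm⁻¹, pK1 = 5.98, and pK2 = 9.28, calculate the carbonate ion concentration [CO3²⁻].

[CO2*] = KH · pCO2 = 10^(−1.40) × 1370×10^-6 = 5.454×10^-5 mol/kg
α₀ = 1/(1 + K1/[H⁺] + K1K2/[H⁺]²) = 1/(1 + 10^+1.77 + 10^+0.24) = 0.01623
DIC = [CO2*]/α₀ = 5.454×10^-5 / 0.01623 = 3.361 mmol/kg
[CO3²⁻] = α₂·DIC; α₂ = 0.02820, so [CO3²⁻] = 0.02820 × 3.361 = 0.0948 mmol/kg

[CO3²⁻] = 0.0948 mmol/kg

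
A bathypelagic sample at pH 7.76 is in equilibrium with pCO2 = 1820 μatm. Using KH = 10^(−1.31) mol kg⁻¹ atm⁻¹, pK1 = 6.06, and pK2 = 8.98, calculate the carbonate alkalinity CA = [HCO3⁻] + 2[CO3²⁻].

[CO2*] = KH · pCO2 = 10^(−1.31) × 1820×10^-6 = 8.914×10^-5 mol/kg
α₀ = 1/(1 + K1/[H⁺] + K1K2/[H⁺]²) = 1/(1 + 10^+1.70 + 10^+0.48) = 0.01847
DIC = [CO2*]/α₀ = 8.914×10^-5 / 0.01847 = 4.826 mmol/kg
CA = (α₁ + 2α₂)·DIC = (0.9257 + 2×0.05578) × 4.826 = 5.01 mmol/kg

CA = 5.01 mmol/kg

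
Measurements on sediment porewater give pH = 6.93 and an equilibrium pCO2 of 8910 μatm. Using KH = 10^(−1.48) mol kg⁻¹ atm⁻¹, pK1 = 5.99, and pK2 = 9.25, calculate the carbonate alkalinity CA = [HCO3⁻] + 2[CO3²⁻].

[CO2*] = KH · pCO2 = 10^(−1.48) × 8910×10^-6 = 2.950×10^-4 mol/kg
α₀ = 1/(1 + K1/[H⁺] + K1K2/[H⁺]²) = 1/(1 + 10^+0.94 + 10^-1.38) = 0.1026
DIC = [CO2*]/α₀ = 2.950×10^-4 / 0.1026 = 2.877 mmol/kg
CA = (α₁ + 2α₂)·DIC = (0.8932 + 2×0.004275) × 2.877 = 2.59 mmol/kg

CA = 2.59 mmol/kg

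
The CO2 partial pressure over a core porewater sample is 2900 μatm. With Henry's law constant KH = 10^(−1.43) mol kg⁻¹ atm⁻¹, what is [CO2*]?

KH = 10^(−1.43) = 3.715×10^-2 mol kg⁻¹ atm⁻¹
[CO2*] = KH · pCO2 = 3.715×10^-2 × 2900×10^-6 atm = 1.08×10^-4 mol/kg

[CO2*] = 108 μmol/kg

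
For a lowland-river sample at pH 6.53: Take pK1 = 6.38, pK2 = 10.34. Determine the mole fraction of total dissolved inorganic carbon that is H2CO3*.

α₀ = 0.414

α₀ = 1 / (1 + K1/[H⁺] + K1K2/[H⁺]²) = 1 / (1 + 10^+0.15 + 10^-3.66)
   = 1 / (1 + 1.4125 + 0.00021878) = 1/2.4128 = 0.4145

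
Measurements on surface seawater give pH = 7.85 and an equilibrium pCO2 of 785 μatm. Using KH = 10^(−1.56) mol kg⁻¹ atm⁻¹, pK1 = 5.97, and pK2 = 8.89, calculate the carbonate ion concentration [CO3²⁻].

[CO2*] = KH · pCO2 = 10^(−1.56) × 785×10^-6 = 2.162×10^-5 mol/kg
α₀ = 1/(1 + K1/[H⁺] + K1K2/[H⁺]²) = 1/(1 + 10^+1.88 + 10^+0.84) = 0.01194
DIC = [CO2*]/α₀ = 2.162×10^-5 / 0.01194 = 1.811 mmol/kg
[CO3²⁻] = α₂·DIC; α₂ = 0.08258, so [CO3²⁻] = 0.08258 × 1.811 = 0.150 mmol/kg

[CO3²⁻] = 0.150 mmol/kg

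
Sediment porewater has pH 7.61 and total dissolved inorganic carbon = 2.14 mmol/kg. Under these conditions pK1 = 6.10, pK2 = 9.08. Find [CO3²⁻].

[CO3²⁻] = 0.0681 mmol/kg

α₂ = 1 / (1 + [H⁺]/K2 + [H⁺]²/(K1K2)) = 1 / (1 + 10^+1.47 + 10^-0.04)
   = 1 / (1 + 29.512 + 0.91201) = 1/31.424 = 0.03182
[CO3²⁻] = α₂ × DIC = 0.03182 × 2.14 = 0.0681 mmol/kg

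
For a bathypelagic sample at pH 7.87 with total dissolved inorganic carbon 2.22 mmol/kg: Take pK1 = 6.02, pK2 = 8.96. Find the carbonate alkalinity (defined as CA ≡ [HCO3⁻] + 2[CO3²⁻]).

CA = [HCO3⁻] + 2[CO3²⁻] = (α₁ + 2α₂)·DIC
At pH 7.87: [H⁺]/K1 = 10^-1.85 = 0.014125, K2/[H⁺] = 10^-1.09 = 0.081283
α₁ = 1/(1 + 0.014125 + 0.081283) = 1/1.0954 = 0.9129; α₂ = α₁·K2/[H⁺] = 0.07420
α₁ + 2α₂ = 1.0613
CA = 1.0613 × 2.22 = 2.36 mmol/kg

CA = 2.36 mmol/kg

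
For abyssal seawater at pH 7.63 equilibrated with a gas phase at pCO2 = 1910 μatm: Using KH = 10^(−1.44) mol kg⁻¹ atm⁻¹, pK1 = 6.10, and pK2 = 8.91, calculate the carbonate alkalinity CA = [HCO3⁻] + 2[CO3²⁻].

[CO2*] = KH · pCO2 = 10^(−1.44) × 1910×10^-6 = 6.935×10^-5 mol/kg
α₀ = 1/(1 + K1/[H⁺] + K1K2/[H⁺]²) = 1/(1 + 10^+1.53 + 10^+0.25) = 0.02728
DIC = [CO2*]/α₀ = 6.935×10^-5 / 0.02728 = 2.542 mmol/kg
CA = (α₁ + 2α₂)·DIC = (0.9242 + 2×0.04850) × 2.542 = 2.60 mmol/kg

CA = 2.60 mmol/kg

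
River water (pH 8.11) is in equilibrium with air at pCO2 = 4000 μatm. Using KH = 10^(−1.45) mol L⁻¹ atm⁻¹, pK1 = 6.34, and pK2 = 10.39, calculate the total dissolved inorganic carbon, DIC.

DIC = 8.54 mmol/L

[CO2*] = KH · pCO2 = 10^(−1.45) × 4000×10^-6 = 1.419×10^-4 mol/L
α₀ = 1/(1 + K1/[H⁺] + K1K2/[H⁺]²) = 1/(1 + 10^+1.77 + 10^-0.51) = 0.01661
DIC = [CO2*]/α₀ = 1.419×10^-4 / 0.01661 = 8.54 mmol/L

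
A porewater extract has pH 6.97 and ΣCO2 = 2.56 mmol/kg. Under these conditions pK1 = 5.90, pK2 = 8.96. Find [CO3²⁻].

[CO3²⁻] = 0.0239 mmol/kg

α₂ = 1 / (1 + [H⁺]/K2 + [H⁺]²/(K1K2)) = 1 / (1 + 10^+1.99 + 10^+0.92)
   = 1 / (1 + 97.724 + 8.3176) = 1/107.04 = 0.009342
[CO3²⁻] = α₂ × DIC = 0.009342 × 2.56 = 0.0239 mmol/kg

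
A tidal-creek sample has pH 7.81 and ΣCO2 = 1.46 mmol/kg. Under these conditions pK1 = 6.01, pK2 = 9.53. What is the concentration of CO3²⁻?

[CO3²⁻] = 0.0269 mmol/kg

α₂ = 1 / (1 + [H⁺]/K2 + [H⁺]²/(K1K2)) = 1 / (1 + 10^+1.72 + 10^-0.08)
   = 1 / (1 + 52.481 + 0.83176) = 1/54.313 = 0.01841
[CO3²⁻] = α₂ × DIC = 0.01841 × 1.46 = 0.0269 mmol/kg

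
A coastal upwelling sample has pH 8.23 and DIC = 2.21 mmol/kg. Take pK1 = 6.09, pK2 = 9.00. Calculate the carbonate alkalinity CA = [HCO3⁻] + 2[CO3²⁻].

CA = 2.52 mmol/kg

CA = [HCO3⁻] + 2[CO3²⁻] = (α₁ + 2α₂)·DIC
At pH 8.23: [H⁺]/K1 = 10^-2.14 = 0.0072444, K2/[H⁺] = 10^-0.77 = 0.16982
α₁ = 1/(1 + 0.0072444 + 0.16982) = 1/1.1771 = 0.8496; α₂ = α₁·K2/[H⁺] = 0.1443
α₁ + 2α₂ = 1.1381
CA = 1.1381 × 2.21 = 2.52 mmol/kg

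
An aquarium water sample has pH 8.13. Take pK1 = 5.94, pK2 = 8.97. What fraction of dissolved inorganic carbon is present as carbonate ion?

α₂ = 0.126

α₂ = 1 / (1 + [H⁺]/K2 + [H⁺]²/(K1K2)) = 1 / (1 + 10^+0.84 + 10^-1.35)
   = 1 / (1 + 6.9183 + 0.044668) = 1/7.9630 = 0.1256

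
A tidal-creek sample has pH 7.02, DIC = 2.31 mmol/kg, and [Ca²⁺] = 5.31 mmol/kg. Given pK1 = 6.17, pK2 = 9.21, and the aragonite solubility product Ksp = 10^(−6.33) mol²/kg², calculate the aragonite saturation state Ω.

α₂ = 1 / (1 + [H⁺]/K2 + [H⁺]²/(K1K2)) = 1 / (1 + 10^+2.19 + 10^+1.34)
   = 1 / (1 + 154.88 + 21.878) = 1/177.76 = 0.005626
[CO3²⁻] = α₂ × DIC = 0.005626 × 2.31 = 0.01300 mmol/kg = 13.00 μmol/kg
Ksp = 10^(−6.33) = 4.677×10^-7
Ω = [Ca²⁺][CO3²⁻]/Ksp = (5.31×10^-3)(1.300×10^-5) / 4.677×10^-7 = 0.148

Ω = 0.148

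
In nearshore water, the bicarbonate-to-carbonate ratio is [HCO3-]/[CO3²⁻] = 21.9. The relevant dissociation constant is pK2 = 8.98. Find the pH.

pH = 7.64

From K2 = [H⁺][CO3²⁻]/[HCO3-]:  pH = pK2 − log₁₀([HCO3-]/[CO3²⁻])
log₁₀(21.9) = +1.340
pH = 8.98 − (+1.340) = 7.64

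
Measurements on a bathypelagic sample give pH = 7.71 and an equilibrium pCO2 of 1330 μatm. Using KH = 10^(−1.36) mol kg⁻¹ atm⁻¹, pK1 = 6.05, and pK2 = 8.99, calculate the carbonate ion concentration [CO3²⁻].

[CO2*] = KH · pCO2 = 10^(−1.36) × 1330×10^-6 = 5.806×10^-5 mol/kg
α₀ = 1/(1 + K1/[H⁺] + K1K2/[H⁺]²) = 1/(1 + 10^+1.66 + 10^+0.38) = 0.02036
DIC = [CO2*]/α₀ = 5.806×10^-5 / 0.02036 = 2.851 mmol/kg
[CO3²⁻] = α₂·DIC; α₂ = 0.04885, so [CO3²⁻] = 0.04885 × 2.851 = 0.139 mmol/kg

[CO3²⁻] = 0.139 mmol/kg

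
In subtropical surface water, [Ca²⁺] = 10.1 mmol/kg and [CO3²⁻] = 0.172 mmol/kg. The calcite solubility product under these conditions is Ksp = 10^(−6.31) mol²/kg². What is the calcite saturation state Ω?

Ksp = 10^(−6.31) = 4.898×10^-7
Ω = [Ca²⁺][CO3²⁻]/Ksp = (10.1×10^-3)(0.172×10^-3) / 4.898×10^-7 = 3.55

Ω = 3.55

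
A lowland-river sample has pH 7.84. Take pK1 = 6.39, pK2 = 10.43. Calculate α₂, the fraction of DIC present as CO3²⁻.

α₂ = 0.00248

α₂ = 1 / (1 + [H⁺]/K2 + [H⁺]²/(K1K2)) = 1 / (1 + 10^+2.59 + 10^+1.14)
   = 1 / (1 + 389.05 + 13.804) = 1/403.85 = 0.002476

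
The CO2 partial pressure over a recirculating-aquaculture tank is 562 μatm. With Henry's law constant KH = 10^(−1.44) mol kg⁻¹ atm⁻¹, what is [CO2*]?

KH = 10^(−1.44) = 3.631×10^-2 mol kg⁻¹ atm⁻¹
[CO2*] = KH · pCO2 = 3.631×10^-2 × 562×10^-6 atm = 2.04×10^-5 mol/kg

[CO2*] = 20.4 μmol/kg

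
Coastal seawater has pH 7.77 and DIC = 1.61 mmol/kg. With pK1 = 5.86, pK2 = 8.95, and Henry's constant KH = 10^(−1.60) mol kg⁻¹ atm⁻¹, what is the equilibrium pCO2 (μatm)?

pCO2 = 731 μatm

α₀ = 1 / (1 + K1/[H⁺] + K1K2/[H⁺]²) = 1 / (1 + 10^+1.91 + 10^+0.73)
   = 1 / (1 + 81.283 + 5.3703) = 1/87.653 = 0.01141
[CO2*] = α₀ × DIC = 0.01141 × 1.61 = 0.01837 mmol/kg = 18.37 μmol/kg
pCO2 = [CO2*]/KH = 1.837×10^-5 / 2.512×10^-2 = 731 μatm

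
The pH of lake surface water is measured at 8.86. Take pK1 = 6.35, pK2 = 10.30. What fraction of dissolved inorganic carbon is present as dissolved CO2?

α₀ = 0.00297

α₀ = 1 / (1 + K1/[H⁺] + K1K2/[H⁺]²) = 1 / (1 + 10^+2.51 + 10^+1.07)
   = 1 / (1 + 323.59 + 11.749) = 1/336.34 = 0.002973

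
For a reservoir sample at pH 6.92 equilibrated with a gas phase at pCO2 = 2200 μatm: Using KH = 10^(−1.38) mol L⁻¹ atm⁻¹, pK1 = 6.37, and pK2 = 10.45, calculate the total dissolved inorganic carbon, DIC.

DIC = 0.417 mmol/L

[CO2*] = KH · pCO2 = 10^(−1.38) × 2200×10^-6 = 9.171×10^-5 mol/L
α₀ = 1/(1 + K1/[H⁺] + K1K2/[H⁺]²) = 1/(1 + 10^+0.55 + 10^-2.98) = 0.2198
DIC = [CO2*]/α₀ = 9.171×10^-5 / 0.2198 = 0.417 mmol/L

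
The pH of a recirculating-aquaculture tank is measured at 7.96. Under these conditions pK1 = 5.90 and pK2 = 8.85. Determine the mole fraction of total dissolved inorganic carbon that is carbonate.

α₂ = 0.113

α₂ = 1 / (1 + [H⁺]/K2 + [H⁺]²/(K1K2)) = 1 / (1 + 10^+0.89 + 10^-1.17)
   = 1 / (1 + 7.7625 + 0.067608) = 1/8.8301 = 0.1132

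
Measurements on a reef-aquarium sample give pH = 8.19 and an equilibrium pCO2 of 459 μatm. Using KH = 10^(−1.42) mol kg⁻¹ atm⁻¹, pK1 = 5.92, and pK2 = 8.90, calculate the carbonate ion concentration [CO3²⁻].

[CO3²⁻] = 0.634 mmol/kg

[CO2*] = KH · pCO2 = 10^(−1.42) × 459×10^-6 = 1.745×10^-5 mol/kg
α₀ = 1/(1 + K1/[H⁺] + K1K2/[H⁺]²) = 1/(1 + 10^+2.27 + 10^+1.56) = 0.004474
DIC = [CO2*]/α₀ = 1.745×10^-5 / 0.004474 = 3.901 mmol/kg
[CO3²⁻] = α₂·DIC; α₂ = 0.1624, so [CO3²⁻] = 0.1624 × 3.901 = 0.634 mmol/kg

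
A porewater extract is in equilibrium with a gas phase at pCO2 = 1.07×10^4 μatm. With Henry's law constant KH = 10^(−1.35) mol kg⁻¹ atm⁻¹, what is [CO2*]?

KH = 10^(−1.35) = 4.467×10^-2 mol kg⁻¹ atm⁻¹
[CO2*] = KH · pCO2 = 4.467×10^-2 × 1.07×10^4×10^-6 atm = 4.78×10^-4 mol/kg

[CO2*] = 478 μmol/kg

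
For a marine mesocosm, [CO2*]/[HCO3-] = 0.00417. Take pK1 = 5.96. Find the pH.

From K1 = [H⁺][HCO3-]/[CO2*]:  pH = pK1 − log₁₀([CO2*]/[HCO3-])
log₁₀(0.00417) = -2.380
pH = 5.96 − (-2.380) = 8.34

pH = 8.34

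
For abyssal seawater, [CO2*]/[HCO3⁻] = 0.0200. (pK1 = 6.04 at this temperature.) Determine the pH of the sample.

From K1 = [H⁺][HCO3⁻]/[CO2*]:  pH = pK1 − log₁₀([CO2*]/[HCO3⁻])
log₁₀(0.0200) = -1.699
pH = 6.04 − (-1.699) = 7.74

pH = 7.74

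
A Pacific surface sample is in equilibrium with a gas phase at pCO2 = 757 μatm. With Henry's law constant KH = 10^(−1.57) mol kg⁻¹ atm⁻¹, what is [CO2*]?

[CO2*] = 20.4 μmol/kg

KH = 10^(−1.57) = 2.692×10^-2 mol kg⁻¹ atm⁻¹
[CO2*] = KH · pCO2 = 2.692×10^-2 × 757×10^-6 atm = 2.04×10^-5 mol/kg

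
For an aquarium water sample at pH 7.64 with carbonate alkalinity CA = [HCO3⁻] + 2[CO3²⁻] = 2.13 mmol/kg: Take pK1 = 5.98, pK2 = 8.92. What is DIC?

CA = [HCO3⁻] + 2[CO3²⁻] = (α₁ + 2α₂)·DIC
At pH 7.64: [H⁺]/K1 = 10^-1.66 = 0.021878, K2/[H⁺] = 10^-1.28 = 0.052481
α₁ = 1/(1 + 0.021878 + 0.052481) = 1/1.0744 = 0.9308; α₂ = α₁·K2/[H⁺] = 0.04885
α₁ + 2α₂ = 1.0285
DIC = CA / (α₁ + 2α₂) = 2.13 / 1.0285 = 2.07 mmol/kg

DIC = 2.07 mmol/kg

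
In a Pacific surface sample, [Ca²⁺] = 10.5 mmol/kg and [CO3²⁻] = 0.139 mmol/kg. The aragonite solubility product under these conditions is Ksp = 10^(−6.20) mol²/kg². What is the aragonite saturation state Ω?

Ksp = 10^(−6.20) = 6.310×10^-7
Ω = [Ca²⁺][CO3²⁻]/Ksp = (10.5×10^-3)(0.139×10^-3) / 6.310×10^-7 = 2.31

Ω = 2.31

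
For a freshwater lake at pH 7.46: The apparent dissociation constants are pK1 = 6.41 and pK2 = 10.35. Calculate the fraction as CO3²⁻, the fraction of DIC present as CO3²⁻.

α₂ = 1 / (1 + [H⁺]/K2 + [H⁺]²/(K1K2)) = 1 / (1 + 10^+2.89 + 10^+1.84)
   = 1 / (1 + 776.25 + 69.183) = 1/846.43 = 0.001181

α₂ = 0.00118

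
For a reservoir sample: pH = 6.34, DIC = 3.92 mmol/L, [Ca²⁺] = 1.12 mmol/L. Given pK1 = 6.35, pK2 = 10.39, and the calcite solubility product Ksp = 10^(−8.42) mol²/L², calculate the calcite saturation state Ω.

Ω = 0.0509

α₂ = 1 / (1 + [H⁺]/K2 + [H⁺]²/(K1K2)) = 1 / (1 + 10^+4.05 + 10^+4.06)
   = 1 / (1 + 1.1220×10^4 + 1.1482×10^4) = 1/2.2703×10^4 = 4.405×10^-5
[CO3²⁻] = α₂ × DIC = 4.405×10^-5 × 3.92 = 0.0001727 mmol/L = 0.1727 μmol/L
Ksp = 10^(−8.42) = 3.802×10^-9
Ω = [Ca²⁺][CO3²⁻]/Ksp = (1.12×10^-3)(1.727×10^-7) / 3.802×10^-9 = 0.0509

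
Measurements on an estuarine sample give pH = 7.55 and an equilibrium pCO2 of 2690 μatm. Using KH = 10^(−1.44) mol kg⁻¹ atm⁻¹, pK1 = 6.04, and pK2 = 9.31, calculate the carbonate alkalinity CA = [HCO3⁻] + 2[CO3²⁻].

[CO2*] = KH · pCO2 = 10^(−1.44) × 2690×10^-6 = 9.767×10^-5 mol/kg
α₀ = 1/(1 + K1/[H⁺] + K1K2/[H⁺]²) = 1/(1 + 10^+1.51 + 10^-0.25) = 0.02948
DIC = [CO2*]/α₀ = 9.767×10^-5 / 0.02948 = 3.313 mmol/kg
CA = (α₁ + 2α₂)·DIC = (0.9539 + 2×0.01658) × 3.313 = 3.27 mmol/kg

CA = 3.27 mmol/kg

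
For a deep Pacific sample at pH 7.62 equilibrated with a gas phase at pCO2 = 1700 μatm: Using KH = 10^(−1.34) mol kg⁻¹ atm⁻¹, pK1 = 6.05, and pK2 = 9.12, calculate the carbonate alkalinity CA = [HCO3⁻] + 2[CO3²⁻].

CA = 3.07 mmol/kg

[CO2*] = KH · pCO2 = 10^(−1.34) × 1700×10^-6 = 7.770×10^-5 mol/kg
α₀ = 1/(1 + K1/[H⁺] + K1K2/[H⁺]²) = 1/(1 + 10^+1.57 + 10^+0.07) = 0.02543
DIC = [CO2*]/α₀ = 7.770×10^-5 / 0.02543 = 3.056 mmol/kg
CA = (α₁ + 2α₂)·DIC = (0.9447 + 2×0.02987) × 3.056 = 3.07 mmol/kg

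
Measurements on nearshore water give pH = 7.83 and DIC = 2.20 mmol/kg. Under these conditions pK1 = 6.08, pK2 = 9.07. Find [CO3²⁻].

[CO3²⁻] = 0.118 mmol/kg

α₂ = 1 / (1 + [H⁺]/K2 + [H⁺]²/(K1K2)) = 1 / (1 + 10^+1.24 + 10^-0.51)
   = 1 / (1 + 17.378 + 0.30903) = 1/18.687 = 0.05351
[CO3²⁻] = α₂ × DIC = 0.05351 × 2.20 = 0.118 mmol/kg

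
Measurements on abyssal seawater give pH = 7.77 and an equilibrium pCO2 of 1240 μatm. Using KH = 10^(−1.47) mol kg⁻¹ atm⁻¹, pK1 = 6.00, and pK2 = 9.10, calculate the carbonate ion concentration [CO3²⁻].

[CO2*] = KH · pCO2 = 10^(−1.47) × 1240×10^-6 = 4.202×10^-5 mol/kg
α₀ = 1/(1 + K1/[H⁺] + K1K2/[H⁺]²) = 1/(1 + 10^+1.77 + 10^+0.44) = 0.01596
DIC = [CO2*]/α₀ = 4.202×10^-5 / 0.01596 = 2.632 mmol/kg
[CO3²⁻] = α₂·DIC; α₂ = 0.04397, so [CO3²⁻] = 0.04397 × 2.632 = 0.116 mmol/kg

[CO3²⁻] = 0.116 mmol/kg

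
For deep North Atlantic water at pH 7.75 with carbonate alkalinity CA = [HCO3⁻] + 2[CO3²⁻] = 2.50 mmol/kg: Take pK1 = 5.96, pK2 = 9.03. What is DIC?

DIC = 2.42 mmol/kg

CA = [HCO3⁻] + 2[CO3²⁻] = (α₁ + 2α₂)·DIC
At pH 7.75: [H⁺]/K1 = 10^-1.79 = 0.016218, K2/[H⁺] = 10^-1.28 = 0.052481
α₁ = 1/(1 + 0.016218 + 0.052481) = 1/1.0687 = 0.9357; α₂ = α₁·K2/[H⁺] = 0.04911
α₁ + 2α₂ = 1.0339
DIC = CA / (α₁ + 2α₂) = 2.50 / 1.0339 = 2.42 mmol/kg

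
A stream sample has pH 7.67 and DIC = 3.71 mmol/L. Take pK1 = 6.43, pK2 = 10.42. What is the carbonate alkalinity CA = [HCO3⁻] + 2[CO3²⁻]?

CA = 3.51 mmol/L

CA = [HCO3⁻] + 2[CO3²⁻] = (α₁ + 2α₂)·DIC
At pH 7.67: [H⁺]/K1 = 10^-1.24 = 0.057544, K2/[H⁺] = 10^-2.75 = 0.0017783
α₁ = 1/(1 + 0.057544 + 0.0017783) = 1/1.0593 = 0.9440; α₂ = α₁·K2/[H⁺] = 0.001679
α₁ + 2α₂ = 0.9474
CA = 0.9474 × 3.71 = 3.51 mmol/L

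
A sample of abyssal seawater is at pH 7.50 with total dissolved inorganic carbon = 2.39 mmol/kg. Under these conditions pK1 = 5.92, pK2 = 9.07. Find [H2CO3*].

α₀ = 1 / (1 + K1/[H⁺] + K1K2/[H⁺]²) = 1 / (1 + 10^+1.58 + 10^+0.01)
   = 1 / (1 + 38.019 + 1.0233) = 1/40.042 = 0.02497
[CO2*] = α₀ × DIC = 0.02497 × 2.39 = 0.0597 mmol/kg

[CO2*] = 0.0597 mmol/kg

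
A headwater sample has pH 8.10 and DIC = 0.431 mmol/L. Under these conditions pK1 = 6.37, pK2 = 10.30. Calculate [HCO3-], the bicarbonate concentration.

α₁ = 1 / (1 + [H⁺]/K1 + K2/[H⁺]) = 1 / (1 + 10^-1.73 + 10^-2.20)
   = 1 / (1 + 0.018621 + 0.0063096) = 1/1.0249 = 0.9757
[HCO3⁻] = α₁ × DIC = 0.9757 × 0.431 = 0.421 mmol/L

[HCO3⁻] = 0.421 mmol/L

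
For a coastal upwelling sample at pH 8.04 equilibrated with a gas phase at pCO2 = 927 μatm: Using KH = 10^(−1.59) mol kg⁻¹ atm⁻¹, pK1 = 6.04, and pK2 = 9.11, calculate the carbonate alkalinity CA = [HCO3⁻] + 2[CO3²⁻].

CA = 2.79 mmol/kg

[CO2*] = KH · pCO2 = 10^(−1.59) × 927×10^-6 = 2.383×10^-5 mol/kg
α₀ = 1/(1 + K1/[H⁺] + K1K2/[H⁺]²) = 1/(1 + 10^+2.00 + 10^+0.93) = 0.009131
DIC = [CO2*]/α₀ = 2.383×10^-5 / 0.009131 = 2.609 mmol/kg
CA = (α₁ + 2α₂)·DIC = (0.9131 + 2×0.07772) × 2.609 = 2.79 mmol/kg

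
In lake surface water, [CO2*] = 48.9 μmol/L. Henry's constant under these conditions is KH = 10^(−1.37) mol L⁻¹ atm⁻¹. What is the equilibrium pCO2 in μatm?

pCO2 = 1150 μatm

KH = 10^(−1.37) = 4.266×10^-2 mol L⁻¹ atm⁻¹
pCO2 = [CO2*]/KH = 48.9×10^-6 / 4.266×10^-2 = 1.15×10^-3 atm = 1150 μatm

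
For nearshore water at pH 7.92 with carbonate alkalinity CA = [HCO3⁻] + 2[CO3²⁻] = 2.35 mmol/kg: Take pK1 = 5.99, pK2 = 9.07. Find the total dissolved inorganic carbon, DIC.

DIC = 2.23 mmol/kg

CA = [HCO3⁻] + 2[CO3²⁻] = (α₁ + 2α₂)·DIC
At pH 7.92: [H⁺]/K1 = 10^-1.93 = 0.011749, K2/[H⁺] = 10^-1.15 = 0.070795
α₁ = 1/(1 + 0.011749 + 0.070795) = 1/1.0825 = 0.9238; α₂ = α₁·K2/[H⁺] = 0.06540
α₁ + 2α₂ = 1.0545
DIC = CA / (α₁ + 2α₂) = 2.35 / 1.0545 = 2.23 mmol/kg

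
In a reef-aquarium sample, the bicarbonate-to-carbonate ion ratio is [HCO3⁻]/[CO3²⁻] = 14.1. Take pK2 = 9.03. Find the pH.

pH = 7.88

From K2 = [H⁺][CO3²⁻]/[HCO3⁻]:  pH = pK2 − log₁₀([HCO3⁻]/[CO3²⁻])
log₁₀(14.1) = +1.149
pH = 9.03 − (+1.149) = 7.88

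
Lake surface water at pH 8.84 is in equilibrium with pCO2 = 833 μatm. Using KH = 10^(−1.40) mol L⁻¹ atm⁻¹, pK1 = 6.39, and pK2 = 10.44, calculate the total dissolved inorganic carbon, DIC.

[CO2*] = KH · pCO2 = 10^(−1.40) × 833×10^-6 = 3.316×10^-5 mol/L
α₀ = 1/(1 + K1/[H⁺] + K1K2/[H⁺]²) = 1/(1 + 10^+2.45 + 10^+0.85) = 0.003449
DIC = [CO2*]/α₀ = 3.316×10^-5 / 0.003449 = 9.61 mmol/L

DIC = 9.61 mmol/L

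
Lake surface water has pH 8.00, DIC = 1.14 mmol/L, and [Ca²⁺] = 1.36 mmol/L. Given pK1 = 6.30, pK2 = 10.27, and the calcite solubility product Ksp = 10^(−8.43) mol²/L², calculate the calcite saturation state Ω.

α₂ = 1 / (1 + [H⁺]/K2 + [H⁺]²/(K1K2)) = 1 / (1 + 10^+2.27 + 10^+0.57)
   = 1 / (1 + 186.21 + 3.7154) = 1/190.92 = 0.005238
[CO3²⁻] = α₂ × DIC = 0.005238 × 1.14 = 0.005971 mmol/L = 5.971 μmol/L
Ksp = 10^(−8.43) = 3.715×10^-9
Ω = [Ca²⁺][CO3²⁻]/Ksp = (1.36×10^-3)(5.971×10^-6) / 3.715×10^-9 = 2.19

Ω = 2.19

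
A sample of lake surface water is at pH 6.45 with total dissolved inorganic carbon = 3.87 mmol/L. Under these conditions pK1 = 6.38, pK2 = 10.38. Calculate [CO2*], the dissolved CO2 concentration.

α₀ = 1 / (1 + K1/[H⁺] + K1K2/[H⁺]²) = 1 / (1 + 10^+0.07 + 10^-3.86)
   = 1 / (1 + 1.1749 + 0.00013804) = 1/2.1750 = 0.4598
[CO2*] = α₀ × DIC = 0.4598 × 3.87 = 1.78 mmol/L

[CO2*] = 1.78 mmol/L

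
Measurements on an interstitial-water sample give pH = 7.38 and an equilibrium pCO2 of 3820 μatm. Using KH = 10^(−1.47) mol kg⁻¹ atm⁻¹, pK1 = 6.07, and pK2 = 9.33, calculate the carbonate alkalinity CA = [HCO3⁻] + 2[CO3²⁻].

[CO2*] = KH · pCO2 = 10^(−1.47) × 3820×10^-6 = 1.294×10^-4 mol/kg
α₀ = 1/(1 + K1/[H⁺] + K1K2/[H⁺]²) = 1/(1 + 10^+1.31 + 10^-0.64) = 0.04620
DIC = [CO2*]/α₀ = 1.294×10^-4 / 0.04620 = 2.802 mmol/kg
CA = (α₁ + 2α₂)·DIC = (0.9432 + 2×0.01058) × 2.802 = 2.70 mmol/kg

CA = 2.70 mmol/kg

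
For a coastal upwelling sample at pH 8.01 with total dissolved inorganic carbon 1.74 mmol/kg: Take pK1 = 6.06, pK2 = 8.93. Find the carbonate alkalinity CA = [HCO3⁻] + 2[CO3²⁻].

CA = [HCO3⁻] + 2[CO3²⁻] = (α₁ + 2α₂)·DIC
At pH 8.01: [H⁺]/K1 = 10^-1.95 = 0.011220, K2/[H⁺] = 10^-0.92 = 0.12023
α₁ = 1/(1 + 0.011220 + 0.12023) = 1/1.1314 = 0.8838; α₂ = α₁·K2/[H⁺] = 0.1063
α₁ + 2α₂ = 1.0963
CA = 1.0963 × 1.74 = 1.91 mmol/kg

CA = 1.91 mmol/kg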